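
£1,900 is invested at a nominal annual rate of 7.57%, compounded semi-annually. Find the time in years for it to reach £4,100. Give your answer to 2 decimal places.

10.35 years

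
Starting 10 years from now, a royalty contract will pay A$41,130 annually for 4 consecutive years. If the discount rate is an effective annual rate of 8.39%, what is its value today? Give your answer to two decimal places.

A$65,403.79

PV at t=9 (ordinary 4-year annuity): 41130 × a(4|0.0839) = 41130 × 3.283577 = 135,053.5092
Discount back 9 years: 135,053.5092 × (1+0.0839)^(−9) = 135,053.5092 × 0.484281 = 65,403.7917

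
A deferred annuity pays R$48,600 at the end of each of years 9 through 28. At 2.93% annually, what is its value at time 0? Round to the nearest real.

PV at t=8 (ordinary 20-year annuity): 48600 × a(20|0.0293) = 48600 × 14.974218 = 727,746.9900
PV₀ = 727,746.9900 / (1+0.0293)^8 = 727,746.9900 / 1.259899 = 577,623.2100

R$577,623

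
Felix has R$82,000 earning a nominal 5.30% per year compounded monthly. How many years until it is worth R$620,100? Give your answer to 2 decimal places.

38.26 years

Periodic rate i = 0.053/12 = 0.00441667.
(1+i)^n = 620100/82000 = 7.56220, so n = ln 7.56220 / ln 1.00442 = 459.0851 months
= 459.0851/12 years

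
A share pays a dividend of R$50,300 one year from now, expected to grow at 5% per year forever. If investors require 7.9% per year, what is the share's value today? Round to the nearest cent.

R$1,734,482.76

PV = PMT / (i − g) = 50300 / (0.079 − 0.05) = 50300 / 0.029000 = 1,734,482.7586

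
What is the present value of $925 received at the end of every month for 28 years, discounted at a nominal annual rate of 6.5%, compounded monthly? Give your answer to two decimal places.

Periodic rate i = 0.065/12 = 0.00541667; n = 28 × 12 = 336 periods.
PV = 925 × [1 − (1+0.00541667)^(−336)] / 0.00541667 = 925 × 154.555664 = 142,963.9890

$142,963.99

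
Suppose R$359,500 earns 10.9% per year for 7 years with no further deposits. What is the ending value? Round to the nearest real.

FV = PV·(1+i)^n = 359,500 × 2.063103 = 741,685.3790

R$741,685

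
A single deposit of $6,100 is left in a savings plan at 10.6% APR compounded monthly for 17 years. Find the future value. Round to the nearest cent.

Periodic rate i = 0.106/12 = 0.00883333; n = 17 × 12 = 204 periods.
6,100 × (1+0.00883333)^204 = 6,100 × 6.013986 = 36,685.3135

$36,685.31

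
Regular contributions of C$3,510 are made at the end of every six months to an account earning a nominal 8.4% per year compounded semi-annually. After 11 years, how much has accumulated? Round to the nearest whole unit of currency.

Periodic rate i = 0.084/2 = 0.042; n = 11 × 2 = 22 periods.
Accumulation factor s(22|0.042) = 35.053223; FV = 3510 × 35.053223 = 123,036.8139

C$123,037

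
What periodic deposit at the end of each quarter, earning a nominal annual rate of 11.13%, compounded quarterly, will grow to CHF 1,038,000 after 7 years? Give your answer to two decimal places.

With 4 periods per year: i = 0.027825, n = 28.
PMT = 1.038e+06 / ( [(1+0.027825)^28 − 1] / 0.027825 ) = 1.038e+06 / 41.561110 = 24,975.2713

CHF 24,975.27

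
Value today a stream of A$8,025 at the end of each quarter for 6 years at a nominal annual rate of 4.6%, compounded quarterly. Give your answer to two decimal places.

A$167,472.01

i = 0.046/4 = 0.0115 per quarter; n = 6·4 = 24.
PV = PMT · [1 − (1+i)^(−n)] / i = 8025 · 20.868787 = 167,472.0119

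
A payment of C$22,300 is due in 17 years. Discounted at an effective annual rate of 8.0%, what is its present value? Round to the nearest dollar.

Discount factor = (1+0.08)^(−17) = 0.270269; PV = 22,300 × 0.270269 = 6,026.9976

C$6,027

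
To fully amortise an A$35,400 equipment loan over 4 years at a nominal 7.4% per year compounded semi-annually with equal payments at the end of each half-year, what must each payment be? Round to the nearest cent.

With 2 periods per year: i = 0.037, n = 8.
PMT = 35400 / ( [1 − (1+0.037)^(−8)] / 0.037 ) = 35400 / 6.816938 = 5,192.9473

A$5,192.95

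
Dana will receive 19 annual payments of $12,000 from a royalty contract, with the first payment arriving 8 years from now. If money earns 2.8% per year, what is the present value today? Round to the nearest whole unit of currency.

Value one period before first payment (t=7): 12000 × [1 − (1+0.028)^(−19)] / 0.028 = 12000 × 14.580719 = 174,968.6333
Discount back 7 years: 174,968.6333 × (1+0.028)^(−7) = 174,968.6333 × 0.824230 = 144,214.3234

$144,214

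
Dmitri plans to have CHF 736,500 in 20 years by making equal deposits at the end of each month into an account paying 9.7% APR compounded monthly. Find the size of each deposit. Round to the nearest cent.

CHF 1,008.24

With 12 periods per year: i = 0.00808333, n = 240.
FV-annuity factor = 730.477348; PMT = 736500 / 730.477348 = 1,008.2448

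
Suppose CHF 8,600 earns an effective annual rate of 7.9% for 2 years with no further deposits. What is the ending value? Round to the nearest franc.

FV = PV·(1+i)^n = 8,600 × 1.164241 = 10,012.4726

CHF 10,012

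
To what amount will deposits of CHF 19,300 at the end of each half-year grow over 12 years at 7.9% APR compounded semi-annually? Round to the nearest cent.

CHF 749,470.56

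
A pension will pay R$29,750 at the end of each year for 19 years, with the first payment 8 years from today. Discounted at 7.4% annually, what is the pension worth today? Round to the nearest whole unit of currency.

R$181,081

Value one period before first payment (t=7): 29750 × [1 − (1+0.074)^(−19)] / 0.074 = 29750 × 10.032650 = 298,471.3519
Discount back 7 years: 298,471.3519 × (1+0.074)^(−7) = 298,471.3519 × 0.606694 = 181,080.9162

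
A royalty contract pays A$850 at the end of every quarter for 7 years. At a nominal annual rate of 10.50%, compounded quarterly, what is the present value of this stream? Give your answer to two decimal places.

A$16,706.19

With 4 periods per year: i = 0.02625, n = 28.
PV = 850 × [1 − (1+0.02625)^(−28)] / 0.02625 = 850 × 19.654346 = 16,706.1940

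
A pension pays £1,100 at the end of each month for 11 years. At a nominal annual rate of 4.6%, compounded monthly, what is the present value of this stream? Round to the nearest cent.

£113,782.31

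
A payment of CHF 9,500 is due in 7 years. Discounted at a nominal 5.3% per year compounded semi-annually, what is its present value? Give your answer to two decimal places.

CHF 6,587.16

With 2 periods per year: i = 0.0265, n = 14.
PV = FV·(1+i)^(−n) = 9,500 × 0.693385 = 6,587.1606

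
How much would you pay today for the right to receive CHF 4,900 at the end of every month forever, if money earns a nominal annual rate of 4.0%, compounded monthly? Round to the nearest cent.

CHF 1,470,000.00

Periodic rate i = 0.04/12 = 0.00333333.
PV = PMT / i = 4900 / 0.00333333 = 1,470,000.0000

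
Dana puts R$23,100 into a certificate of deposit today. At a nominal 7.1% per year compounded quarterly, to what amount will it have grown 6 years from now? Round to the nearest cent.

With 4 periods per year: i = 0.01775, n = 24.
FV = 23,100 × (1 + 0.01775)^24 = 35,236.9772

R$35,236.98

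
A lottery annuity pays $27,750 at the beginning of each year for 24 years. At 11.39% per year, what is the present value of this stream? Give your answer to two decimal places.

$251,001.37

PV = PMT · [1 − (1+i)^(−n)] / i × (1+i) = 27750 · 9.045094 = 251,001.3699
(Beginning-of-period payments → annuity-due factor ×(1+i).)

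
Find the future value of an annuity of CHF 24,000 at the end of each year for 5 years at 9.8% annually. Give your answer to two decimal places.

CHF 145,940.12

Accumulation factor s(5|0.098) = 6.080838; FV = 24000 × 6.080838 = 145,940.1167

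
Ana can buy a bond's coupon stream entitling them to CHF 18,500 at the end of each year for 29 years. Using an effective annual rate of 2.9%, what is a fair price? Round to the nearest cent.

PV = PMT · [1 − (1+i)^(−n)] / i = 18500 · 19.432078 = 359,493.4469

CHF 359,493.45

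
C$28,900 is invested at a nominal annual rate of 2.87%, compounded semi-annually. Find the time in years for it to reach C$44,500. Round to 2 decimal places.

Periodic rate i = 0.0287/2 = 0.01435.
(1+i)^n = 44500/28900 = 1.53979, so n = ln 1.53979 / ln 1.01435 = 30.2953 half-years
= 30.2953/2 years

15.15 years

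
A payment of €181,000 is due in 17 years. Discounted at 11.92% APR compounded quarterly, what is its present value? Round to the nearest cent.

€24,574.36

With 4 periods per year: i = 0.0298, n = 68.
Discount factor = (1+0.0298)^(−68) = 0.135770; PV = 181,000 × 0.135770 = 24,574.3605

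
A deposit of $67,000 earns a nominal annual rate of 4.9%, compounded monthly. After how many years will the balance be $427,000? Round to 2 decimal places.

37.87 years

Periodic rate i = 0.049/12 = 0.00408333.
n = ln(427000/67000) / ln(1+0.00408333) = ln(6.37313) / 0.004075 = 454.4988 months
= 454.4988/12 years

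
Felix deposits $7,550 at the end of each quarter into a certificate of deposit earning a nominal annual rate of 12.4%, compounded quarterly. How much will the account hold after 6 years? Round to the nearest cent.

Periodic rate i = 0.124/4 = 0.031; n = 6 × 4 = 24 periods.
Accumulation factor s(24|0.031) = 34.861058; FV = 7550 × 34.861058 = 263,200.9913

$263,200.99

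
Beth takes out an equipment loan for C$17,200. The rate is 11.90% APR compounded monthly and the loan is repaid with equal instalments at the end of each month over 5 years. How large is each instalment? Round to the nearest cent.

i = 0.119/12 = 0.00991667 per month; n = 5·12 = 60.
PMT = 17200 / ( [1 − (1+0.00991667)^(−60)] / 0.00991667 ) = 17200 / 45.057329 = 381.7359

C$381.74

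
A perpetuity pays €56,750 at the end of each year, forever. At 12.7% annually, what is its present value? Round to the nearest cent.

€446,850.39

PV = C/r = 56750/0.127 = 446,850.3937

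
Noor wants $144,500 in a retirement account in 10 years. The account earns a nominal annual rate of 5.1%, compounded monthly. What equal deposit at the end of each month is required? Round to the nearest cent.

$925.59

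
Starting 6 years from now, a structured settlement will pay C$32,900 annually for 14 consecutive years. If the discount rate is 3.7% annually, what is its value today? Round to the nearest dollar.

Value one period before first payment (t=5): 32900 × [1 − (1+0.037)^(−14)] / 0.037 = 32900 × 10.775443 = 354,512.0885
Discount back 5 years: 354,512.0885 × (1+0.037)^(−5) = 354,512.0885 × 0.833885 = 295,622.3512

C$295,622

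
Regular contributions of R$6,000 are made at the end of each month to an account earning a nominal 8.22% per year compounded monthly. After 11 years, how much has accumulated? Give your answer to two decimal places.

R$1,280,892.68

With 12 periods per year: i = 0.00685, n = 132.
FV = 6000 × [(1+0.00685)^132 − 1] / 0.00685 = 6000 × 213.482114 = 1,280,892.6822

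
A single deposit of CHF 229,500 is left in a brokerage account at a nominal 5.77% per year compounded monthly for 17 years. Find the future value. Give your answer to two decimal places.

CHF 610,606.25

With 12 periods per year: i = 0.00480833, n = 204.
229,500 × (1+0.00480833)^204 = 229,500 × 2.660594 = 610,606.2492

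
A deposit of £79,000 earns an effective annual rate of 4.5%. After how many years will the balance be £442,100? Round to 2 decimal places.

n = ln(442100/79000) / ln(1+0.045) = ln(5.59620) / 0.044017 = 39.1234 years

39.12 years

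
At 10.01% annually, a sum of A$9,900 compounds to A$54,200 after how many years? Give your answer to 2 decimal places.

17.82 years

n = ln(54200/9900) / ln(1+0.1001) = ln(5.47475) / 0.095401 = 17.8210 years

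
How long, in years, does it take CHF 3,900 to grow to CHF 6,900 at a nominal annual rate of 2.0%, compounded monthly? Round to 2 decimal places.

28.55 years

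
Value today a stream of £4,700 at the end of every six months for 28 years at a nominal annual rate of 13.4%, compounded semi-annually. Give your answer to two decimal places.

£68,292.24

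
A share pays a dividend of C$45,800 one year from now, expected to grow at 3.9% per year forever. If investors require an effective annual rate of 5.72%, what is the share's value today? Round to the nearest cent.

PV = D₁/(r − g) = 45800/(0.0572 − 0.039) = 2,516,483.5165

C$2,516,483.52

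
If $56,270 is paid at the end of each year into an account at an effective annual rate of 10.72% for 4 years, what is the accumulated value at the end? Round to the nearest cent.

$263,928.77

FV = PMT · [(1+i)^n − 1] / i = 56270 · 4.690399 = 263,928.7678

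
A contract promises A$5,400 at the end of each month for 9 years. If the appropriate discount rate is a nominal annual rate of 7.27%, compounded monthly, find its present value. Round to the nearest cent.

i = 0.0727/12 = 0.00605833 per month; n = 9·12 = 108.
PV = 5400 × [1 − (1+0.00605833)^(−108)] / 0.00605833 = 5400 × 79.092228 = 427,098.0326

A$427,098.03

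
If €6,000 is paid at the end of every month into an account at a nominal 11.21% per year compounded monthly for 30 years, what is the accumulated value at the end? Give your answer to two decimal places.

i = 0.1121/12 = 0.00934167 per month; n = 30·12 = 360.
FV = 6000 × [(1+0.00934167)^360 − 1] / 0.00934167 = 6000 × 2936.137077 = 17,616,822.4643

€17,616,822.46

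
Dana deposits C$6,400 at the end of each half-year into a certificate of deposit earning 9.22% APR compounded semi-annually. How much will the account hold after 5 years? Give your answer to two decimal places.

C$79,048.21

i = 0.0922/2 = 0.0461 per half-year; n = 5·2 = 10.
FV = PMT · [(1+i)^n − 1] / i = 6400 · 12.351282 = 79,048.2075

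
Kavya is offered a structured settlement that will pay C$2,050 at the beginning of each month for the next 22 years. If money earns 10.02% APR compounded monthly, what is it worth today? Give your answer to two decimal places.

i = 0.1002/12 = 0.00835 per month; n = 22·12 = 264.
PV = PMT · [1 − (1+i)^(−n)] / i × (1+i) = 2050 · 107.316094 = 219,997.9933
(Beginning-of-period payments → annuity-due factor ×(1+i).)

C$219,997.99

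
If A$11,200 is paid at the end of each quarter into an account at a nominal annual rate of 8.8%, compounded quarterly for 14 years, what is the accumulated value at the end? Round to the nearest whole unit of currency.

A$1,212,958

With 4 periods per year: i = 0.022, n = 56.
Accumulation factor s(56|0.022) = 108.299830; FV = 11200 × 108.299830 = 1,212,958.0975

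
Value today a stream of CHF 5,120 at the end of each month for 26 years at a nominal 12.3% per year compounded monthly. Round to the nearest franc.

CHF 478,775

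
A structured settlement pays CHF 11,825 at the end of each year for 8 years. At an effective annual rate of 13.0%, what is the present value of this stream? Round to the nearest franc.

PV = PMT · [1 − (1+i)^(−n)] / i = 11825 · 4.798770 = 56,745.4587

CHF 56,745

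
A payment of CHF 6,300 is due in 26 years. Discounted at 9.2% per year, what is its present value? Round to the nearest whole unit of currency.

PV = FV·(1+i)^(−n) = 6,300 × 0.101441 = 639.0752

CHF 639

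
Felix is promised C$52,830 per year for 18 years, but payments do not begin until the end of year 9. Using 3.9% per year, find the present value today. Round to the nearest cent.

PV at t=8 (ordinary 18-year annuity): 52830 × a(18|0.039) = 52830 × 12.762815 = 674,259.4966
Discount back 8 years: 674,259.4966 × (1+0.039)^(−8) = 674,259.4966 × 0.736335 = 496,481.0670

C$496,481.07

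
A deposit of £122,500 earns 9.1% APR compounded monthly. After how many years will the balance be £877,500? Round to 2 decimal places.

21.72 years

Periodic rate i = 0.091/12 = 0.00758333.
n = ln(877500/122500) / ln(1+0.00758333) = ln(7.16327) / 0.007555 = 260.6271 months
= 260.6271/12 years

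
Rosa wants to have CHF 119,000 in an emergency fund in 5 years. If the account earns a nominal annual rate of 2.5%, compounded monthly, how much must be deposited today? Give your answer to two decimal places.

CHF 105,030.79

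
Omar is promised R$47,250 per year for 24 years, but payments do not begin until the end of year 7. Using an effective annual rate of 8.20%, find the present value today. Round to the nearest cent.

PV at t=6 (ordinary 24-year annuity): 47250 × a(24|0.082) = 47250 × 10.355486 = 489,296.7133
PV₀ = 489,296.7133 / (1+0.082)^6 = 489,296.7133 / 1.604588 = 304,936.0244

R$304,936.02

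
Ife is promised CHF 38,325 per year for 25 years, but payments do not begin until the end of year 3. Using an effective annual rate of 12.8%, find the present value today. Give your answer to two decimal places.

CHF 223,731.56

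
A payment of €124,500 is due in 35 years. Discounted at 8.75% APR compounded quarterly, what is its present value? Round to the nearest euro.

€6,018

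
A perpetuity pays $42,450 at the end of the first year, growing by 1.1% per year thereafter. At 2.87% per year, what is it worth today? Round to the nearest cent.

PV = PMT / (i − g) = 42450 / (0.0287 − 0.011) = 42450 / 0.017700 = 2,398,305.0847

$2,398,305.08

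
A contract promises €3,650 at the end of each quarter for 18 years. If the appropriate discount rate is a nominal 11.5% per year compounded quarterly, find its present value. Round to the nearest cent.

With 4 periods per year: i = 0.02875, n = 72.
PV = 3650 × [1 − (1+0.02875)^(−72)] / 0.02875 = 3650 × 30.263497 = 110,461.7639

€110,461.76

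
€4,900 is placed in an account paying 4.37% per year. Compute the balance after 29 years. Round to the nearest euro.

FV = 4,900 × (1 + 0.0437)^29 = 16,939.1222

€16,939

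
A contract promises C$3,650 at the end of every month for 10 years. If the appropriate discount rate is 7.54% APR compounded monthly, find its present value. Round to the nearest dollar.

C$306,953

With 12 periods per year: i = 0.00628333, n = 120.
PV = PMT · [1 − (1+i)^(−n)] / i = 3650 · 84.096763 = 306,953.1844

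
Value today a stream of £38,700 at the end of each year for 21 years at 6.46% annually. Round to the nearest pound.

£438,169

PV = 38700 × [1 − (1+0.0646)^(−21)] / 0.0646 = 38700 × 11.322189 = 438,168.7235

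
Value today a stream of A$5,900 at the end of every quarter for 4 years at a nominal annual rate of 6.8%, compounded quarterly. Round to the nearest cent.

A$82,045.42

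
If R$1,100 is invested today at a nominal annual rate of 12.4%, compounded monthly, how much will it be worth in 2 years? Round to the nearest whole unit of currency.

R$1,408

Periodic rate i = 0.124/12 = 0.0103333; n = 2 × 12 = 24 periods.
1,100 × (1+0.0103333)^24 = 1,100 × 1.279830 = 1,407.8132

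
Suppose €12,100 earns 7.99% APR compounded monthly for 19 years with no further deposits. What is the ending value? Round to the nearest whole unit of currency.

With 12 periods per year: i = 0.00665833, n = 228.
12,100 × (1+0.00665833)^228 = 12,100 × 4.540642 = 54,941.7629

€54,942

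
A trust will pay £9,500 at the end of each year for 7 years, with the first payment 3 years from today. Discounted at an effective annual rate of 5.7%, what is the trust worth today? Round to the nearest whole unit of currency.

Value one period before first payment (t=2): 9500 × [1 − (1+0.057)^(−7)] / 0.057 = 9500 × 5.642400 = 53,602.7988
Discount back 2 years: 53,602.7988 × (1+0.057)^(−2) = 53,602.7988 × 0.895056 = 47,977.4865

£47,977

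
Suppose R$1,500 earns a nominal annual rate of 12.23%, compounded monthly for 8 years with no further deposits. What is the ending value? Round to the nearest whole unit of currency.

i = 0.1223/12 = 0.0101917 per month; n = 8·12 = 96.
FV = PV·(1+i)^n = 1,500 × 2.647055 = 3,970.5831

R$3,971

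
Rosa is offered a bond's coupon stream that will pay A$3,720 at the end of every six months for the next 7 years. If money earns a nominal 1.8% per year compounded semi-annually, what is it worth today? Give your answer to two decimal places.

A$48,727.09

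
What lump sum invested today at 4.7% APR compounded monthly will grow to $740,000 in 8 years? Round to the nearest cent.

i = 0.047/12 = 0.00391667 per month; n = 8·12 = 96.
PV = FV·(1+i)^(−n) = 740,000 × 0.687107 = 508,459.0100

$508,459.01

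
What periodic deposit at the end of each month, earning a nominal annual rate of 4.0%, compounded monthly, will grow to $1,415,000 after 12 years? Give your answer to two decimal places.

Periodic rate i = 0.04/12 = 0.00333333; n = 12 × 12 = 144 periods.
FV-annuity factor = 184.435477; PMT = 1.415e+06 / 184.435477 = 7,672.0598

$7,672.06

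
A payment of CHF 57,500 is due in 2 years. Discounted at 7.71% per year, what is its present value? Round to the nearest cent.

CHF 49,562.80

Discount factor = (1+0.0771)^(−2) = 0.861962; PV = 57,500 × 0.861962 = 49,562.7954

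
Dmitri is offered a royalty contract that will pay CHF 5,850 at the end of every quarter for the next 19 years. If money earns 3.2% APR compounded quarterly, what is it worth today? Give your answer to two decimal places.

Periodic rate i = 0.032/4 = 0.008; n = 19 × 4 = 76 periods.
PV = PMT · [1 − (1+i)^(−n)] / i = 5850 · 56.780337 = 332,164.9687

CHF 332,164.97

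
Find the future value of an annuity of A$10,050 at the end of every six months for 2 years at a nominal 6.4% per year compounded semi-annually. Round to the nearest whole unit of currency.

Periodic rate i = 0.064/2 = 0.032; n = 2 × 2 = 4 periods.
Accumulation factor s(4|0.032) = 4.196129; FV = 10050 × 4.196129 = 42,171.0941

A$42,171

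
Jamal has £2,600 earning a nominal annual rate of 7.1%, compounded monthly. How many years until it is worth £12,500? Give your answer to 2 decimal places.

22.18 years

Periodic rate i = 0.071/12 = 0.00591667.
(1+i)^n = 12500/2600 = 4.80769, so n = ln 4.80769 / ln 1.00592 = 266.1732 months
= 266.1732/12 years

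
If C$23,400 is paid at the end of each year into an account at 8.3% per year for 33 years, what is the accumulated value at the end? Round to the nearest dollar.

C$3,634,380

FV = 23400 × [(1+0.083)^33 − 1] / 0.083 = 23400 × 155.315395 = 3,634,380.2340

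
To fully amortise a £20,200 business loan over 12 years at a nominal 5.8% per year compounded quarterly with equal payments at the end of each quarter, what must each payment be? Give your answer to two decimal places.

Periodic rate i = 0.058/4 = 0.0145; n = 12 × 4 = 48 periods.
PMT = 20200 / ( [1 − (1+0.0145)^(−48)] / 0.0145 ) = 20200 / 34.408716 = 587.0606

£587.06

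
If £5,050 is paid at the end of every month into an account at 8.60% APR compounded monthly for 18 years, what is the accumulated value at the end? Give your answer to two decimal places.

With 12 periods per year: i = 0.00716667, n = 216.
FV = PMT · [(1+i)^n − 1] / i = 5050 · 512.953929 = 2,590,417.3395

£2,590,417.34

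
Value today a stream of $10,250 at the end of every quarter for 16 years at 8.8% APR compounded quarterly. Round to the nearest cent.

With 4 periods per year: i = 0.022, n = 64.
PV = PMT · [1 − (1+i)^(−n)] / i = 10250 · 34.163868 = 350,179.6504

$350,179.65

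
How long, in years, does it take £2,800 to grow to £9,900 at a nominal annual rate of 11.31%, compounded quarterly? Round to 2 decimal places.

11.32 years

Periodic rate i = 0.1131/4 = 0.028275.
n = ln(9900/2800) / ln(1+0.028275) = ln(3.53571) / 0.027883 = 45.2940 quarters
= 45.2940/4 years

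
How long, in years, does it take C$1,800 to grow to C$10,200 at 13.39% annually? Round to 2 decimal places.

13.80 years

n = ln(10200/1800) / ln(1+0.1339) = ln(5.66667) / 0.125663 = 13.8036 years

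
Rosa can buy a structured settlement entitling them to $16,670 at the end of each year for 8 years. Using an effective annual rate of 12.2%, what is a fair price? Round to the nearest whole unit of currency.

$82,235

PV = PMT · [1 − (1+i)^(−n)] / i = 16670 · 4.933118 = 82,235.0835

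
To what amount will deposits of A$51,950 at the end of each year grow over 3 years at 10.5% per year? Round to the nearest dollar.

Accumulation factor s(3|0.105) = 3.326025; FV = 51950 × 3.326025 = 172,786.9987

A$172,787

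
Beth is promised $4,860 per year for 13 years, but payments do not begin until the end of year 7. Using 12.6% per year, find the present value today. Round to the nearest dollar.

Value one period before first payment (t=6): 4860 × [1 − (1+0.126)^(−13)] / 0.126 = 4860 × 6.239709 = 30,324.9858
PV₀ = 30,324.9858 / (1+0.126)^6 = 30,324.9858 / 2.038123 = 14,878.8808

$14,879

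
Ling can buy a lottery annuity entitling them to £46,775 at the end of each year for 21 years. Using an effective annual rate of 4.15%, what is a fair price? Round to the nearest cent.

£647,241.37

PV = 46775 × [1 − (1+0.0415)^(−21)] / 0.0415 = 46775 × 13.837336 = 647,241.3734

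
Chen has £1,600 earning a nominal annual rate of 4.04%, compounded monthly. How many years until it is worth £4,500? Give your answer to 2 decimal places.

25.64 years

Periodic rate i = 0.0404/12 = 0.00336667.
(1+i)^n = 4500/1600 = 2.81250, so n = ln 2.81250 / ln 1.00337 = 307.6674 months
= 307.6674/12 years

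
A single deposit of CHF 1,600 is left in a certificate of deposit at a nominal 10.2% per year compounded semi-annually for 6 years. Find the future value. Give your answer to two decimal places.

i = 0.102/2 = 0.051 per half-year; n = 6·2 = 12.
FV = 1,600 × (1 + 0.051)^12 = 2,906.3812

CHF 2,906.38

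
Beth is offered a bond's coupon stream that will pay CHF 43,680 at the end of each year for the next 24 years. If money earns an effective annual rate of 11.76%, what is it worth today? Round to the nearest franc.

CHF 345,665

Annuity factor a(24|0.1176) = 7.913582; PV = 43680 × 7.913582 = 345,665.2487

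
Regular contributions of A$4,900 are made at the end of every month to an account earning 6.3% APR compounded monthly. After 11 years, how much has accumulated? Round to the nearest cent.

A$929,678.32

With 12 periods per year: i = 0.00525, n = 132.
FV = PMT · [(1+i)^n − 1] / i = 4900 · 189.730269 = 929,678.3177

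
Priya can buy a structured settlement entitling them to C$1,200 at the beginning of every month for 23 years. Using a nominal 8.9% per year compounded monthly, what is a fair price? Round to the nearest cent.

C$141,791.63

With 12 periods per year: i = 0.00741667, n = 276.
Annuity factor a(276|0.00741667) × (1+i) = 118.159690; PV = 1200 × 118.159690 = 141,791.6280
(Beginning-of-period payments → annuity-due factor ×(1+i).)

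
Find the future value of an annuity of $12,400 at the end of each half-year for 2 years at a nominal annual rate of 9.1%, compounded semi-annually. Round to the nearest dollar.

$53,089

i = 0.091/2 = 0.0455 per half-year; n = 2·2 = 4.
Accumulation factor s(4|0.0455) = 4.281375; FV = 12400 × 4.281375 = 53,089.0524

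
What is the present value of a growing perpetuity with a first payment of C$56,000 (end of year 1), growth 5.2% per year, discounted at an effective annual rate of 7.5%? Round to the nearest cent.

C$2,434,782.61

PV = PMT / (i − g) = 56000 / (0.075 − 0.052) = 56000 / 0.023000 = 2,434,782.6087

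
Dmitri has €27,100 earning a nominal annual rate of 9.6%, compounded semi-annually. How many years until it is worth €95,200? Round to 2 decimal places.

13.40 years

Periodic rate i = 0.096/2 = 0.048.
(1+i)^n = 95200/27100 = 3.51292, so n = ln 3.51292 / ln 1.048 = 26.7993 half-years
= 26.7993/2 years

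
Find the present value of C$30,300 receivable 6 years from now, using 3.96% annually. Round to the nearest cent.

Discount factor = (1+0.0396)^(−6) = 0.792141; PV = 30,300 × 0.792141 = 24,001.8658

C$24,001.87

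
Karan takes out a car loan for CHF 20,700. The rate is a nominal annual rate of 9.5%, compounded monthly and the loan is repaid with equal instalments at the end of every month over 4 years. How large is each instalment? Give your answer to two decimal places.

CHF 520.05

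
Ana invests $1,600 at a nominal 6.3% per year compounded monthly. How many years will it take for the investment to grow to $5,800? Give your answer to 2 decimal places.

20.50 years

Periodic rate i = 0.063/12 = 0.00525.
n = ln(5800/1600) / ln(1+0.00525) = ln(3.62500) / 0.005236 = 245.9489 months
= 245.9489/12 years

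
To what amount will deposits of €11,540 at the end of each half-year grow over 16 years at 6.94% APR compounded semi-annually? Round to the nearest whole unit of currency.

With 2 periods per year: i = 0.0347, n = 32.
FV = PMT · [(1+i)^n − 1] / i = 11540 · 57.030093 = 658,127.2698

€658,127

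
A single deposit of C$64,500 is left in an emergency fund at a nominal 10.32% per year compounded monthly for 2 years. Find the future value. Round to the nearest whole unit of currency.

i = 0.1032/12 = 0.0086 per month; n = 2·12 = 24.
64,500 × (1+0.0086)^24 = 64,500 × 1.228161 = 79,216.3534

C$79,216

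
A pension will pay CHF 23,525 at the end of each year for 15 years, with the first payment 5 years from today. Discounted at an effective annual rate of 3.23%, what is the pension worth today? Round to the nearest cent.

PV at t=4 (ordinary 15-year annuity): 23525 × a(15|0.0323) = 23525 × 11.741736 = 276,224.3293
Discount back 4 years: 276,224.3293 × (1+0.0323)^(−4) = 276,224.3293 × 0.880595 = 243,241.8055

CHF 243,241.81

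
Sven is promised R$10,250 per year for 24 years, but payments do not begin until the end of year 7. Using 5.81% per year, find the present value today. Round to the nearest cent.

R$93,300.08

PV at t=6 (ordinary 24-year annuity): 10250 × a(24|0.0581) = 10250 × 12.773751 = 130,930.9448
Discount back 6 years: 130,930.9448 × (1+0.0581)^(−6) = 130,930.9448 × 0.712590 = 93,300.0799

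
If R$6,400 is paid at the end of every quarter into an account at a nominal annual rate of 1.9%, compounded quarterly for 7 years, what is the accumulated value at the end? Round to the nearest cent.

R$191,178.62

i = 0.019/4 = 0.00475 per quarter; n = 7·4 = 28.
FV = 6400 × [(1+0.00475)^28 − 1] / 0.00475 = 6400 × 29.871660 = 191,178.6243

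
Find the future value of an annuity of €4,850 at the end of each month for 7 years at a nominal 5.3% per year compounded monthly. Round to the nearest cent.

€491,954.43

With 12 periods per year: i = 0.00441667, n = 84.
FV = 4850 × [(1+0.00441667)^84 − 1] / 0.00441667 = 4850 × 101.433903 = 491,954.4288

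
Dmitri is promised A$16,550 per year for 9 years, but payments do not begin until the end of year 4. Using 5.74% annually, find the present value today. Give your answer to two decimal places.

A$96,299.95

PV at t=3 (ordinary 9-year annuity): 16550 × a(9|0.0574) = 16550 × 6.879327 = 113,852.8700
Discount back 3 years: 113,852.8700 × (1+0.0574)^(−3) = 113,852.8700 × 0.845828 = 96,299.9506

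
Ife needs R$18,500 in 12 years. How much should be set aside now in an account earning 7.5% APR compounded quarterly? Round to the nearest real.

R$7,584

With 4 periods per year: i = 0.01875, n = 48.
PV = 18,500 / (1 + 0.01875)^48 = 18,500 / 2.439191 = 7,584.4813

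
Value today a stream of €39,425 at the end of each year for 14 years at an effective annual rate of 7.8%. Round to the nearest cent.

€328,839.06

Annuity factor a(14|0.078) = 8.340877; PV = 39425 × 8.340877 = 328,839.0608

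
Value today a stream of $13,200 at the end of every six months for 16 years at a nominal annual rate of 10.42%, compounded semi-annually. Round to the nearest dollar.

With 2 periods per year: i = 0.0521, n = 32.
PV = PMT · [1 − (1+i)^(−n)] / i = 13200 · 15.415200 = 203,480.6360

$203,481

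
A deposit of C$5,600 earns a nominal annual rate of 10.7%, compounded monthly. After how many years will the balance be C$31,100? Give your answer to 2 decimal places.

Periodic rate i = 0.107/12 = 0.00891667.
(1+i)^n = 31100/5600 = 5.55357, so n = ln 5.55357 / ln 1.00892 = 193.1297 months
= 193.1297/12 years

16.09 years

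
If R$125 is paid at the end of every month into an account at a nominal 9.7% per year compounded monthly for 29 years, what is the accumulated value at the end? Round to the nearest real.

i = 0.097/12 = 0.00808333 per month; n = 29·12 = 348.
FV = PMT · [(1+i)^n − 1] / i = 125 · 1914.122420 = 239,265.3025

R$239,265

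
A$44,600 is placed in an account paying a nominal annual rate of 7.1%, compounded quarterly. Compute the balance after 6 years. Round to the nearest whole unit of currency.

With 4 periods per year: i = 0.01775, n = 24.
44,600 × (1+0.01775)^24 = 44,600 × 1.525410 = 68,033.2979

A$68,033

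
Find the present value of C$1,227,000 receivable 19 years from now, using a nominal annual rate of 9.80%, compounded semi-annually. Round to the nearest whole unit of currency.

Periodic rate i = 0.098/2 = 0.049; n = 19 × 2 = 38 periods.
Discount factor = (1+0.049)^(−38) = 0.162380; PV = 1,227,000 × 0.162380 = 199,239.7607

C$199,240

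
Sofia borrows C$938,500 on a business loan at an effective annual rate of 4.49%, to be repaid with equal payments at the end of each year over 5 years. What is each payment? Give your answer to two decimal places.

C$213,722.88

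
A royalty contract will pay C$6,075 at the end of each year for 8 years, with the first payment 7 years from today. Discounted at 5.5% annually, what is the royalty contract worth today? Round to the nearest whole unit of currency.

C$27,909

Value one period before first payment (t=6): 6075 × [1 − (1+0.055)^(−8)] / 0.055 = 6075 × 6.334566 = 38,482.4884
PV₀ = 38,482.4884 / (1+0.055)^6 = 38,482.4884 / 1.378843 = 27,909.2643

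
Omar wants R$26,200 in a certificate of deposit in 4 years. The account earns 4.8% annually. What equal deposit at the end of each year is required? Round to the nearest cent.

R$6,096.81

PMT = 26200 / ( [(1+0.048)^4 − 1] / 0.048 ) = 26200 / 4.297327 = 6,096.8138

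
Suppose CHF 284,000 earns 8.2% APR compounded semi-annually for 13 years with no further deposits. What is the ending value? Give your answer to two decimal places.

With 2 periods per year: i = 0.041, n = 26.
FV = PV·(1+i)^n = 284,000 × 2.842621 = 807,304.3774

CHF 807,304.38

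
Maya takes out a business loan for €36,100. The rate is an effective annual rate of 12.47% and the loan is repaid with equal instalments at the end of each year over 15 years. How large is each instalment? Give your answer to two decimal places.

€5,434.00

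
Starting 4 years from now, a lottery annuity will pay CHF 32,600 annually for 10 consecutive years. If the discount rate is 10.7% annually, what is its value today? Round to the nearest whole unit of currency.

CHF 143,323

Value one period before first payment (t=3): 32600 × [1 − (1+0.107)^(−10)] / 0.107 = 32600 × 5.964056 = 194,428.2242
PV₀ = 194,428.2242 / (1+0.107)^3 = 194,428.2242 / 1.356572 = 143,323.1838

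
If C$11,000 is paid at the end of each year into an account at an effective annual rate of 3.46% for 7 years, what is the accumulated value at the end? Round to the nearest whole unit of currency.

FV = 11000 × [(1+0.0346)^7 − 1] / 0.0346 = 11000 × 7.769981 = 85,469.7889

C$85,470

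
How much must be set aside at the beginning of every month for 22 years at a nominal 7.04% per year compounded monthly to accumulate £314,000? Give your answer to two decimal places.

With 12 periods per year: i = 0.00586667, n = 264.
FV-annuity factor × (1+i) = 631.736608; PMT = 314000 / 631.736608 = 497.0426

£497.04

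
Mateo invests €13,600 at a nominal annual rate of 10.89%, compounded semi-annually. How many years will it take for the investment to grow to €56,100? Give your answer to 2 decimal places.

13.36 years

Periodic rate i = 0.1089/2 = 0.05445.
(1+i)^n = 56100/13600 = 4.12500, so n = ln 4.12500 / ln 1.05445 = 26.7274 half-years
= 26.7274/2 years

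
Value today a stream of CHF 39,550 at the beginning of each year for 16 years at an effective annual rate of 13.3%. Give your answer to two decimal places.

CHF 291,225.79

Annuity factor a(16|0.133) × (1+i) = 7.363484; PV = 39550 × 7.363484 = 291,225.7866
(Beginning-of-period payments → annuity-due factor ×(1+i).)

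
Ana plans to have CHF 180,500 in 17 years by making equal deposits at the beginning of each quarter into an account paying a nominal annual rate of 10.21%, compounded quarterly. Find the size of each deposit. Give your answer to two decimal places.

Periodic rate i = 0.1021/4 = 0.025525; n = 17 × 4 = 68 periods.
FV-annuity factor × (1+i) = 182.833389; PMT = 180500 / 182.833389 = 987.2376

CHF 987.24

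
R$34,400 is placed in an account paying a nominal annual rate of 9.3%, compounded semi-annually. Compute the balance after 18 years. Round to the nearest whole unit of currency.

With 2 periods per year: i = 0.0465, n = 36.
34,400 × (1+0.0465)^36 = 34,400 × 5.135851 = 176,673.2584

R$176,673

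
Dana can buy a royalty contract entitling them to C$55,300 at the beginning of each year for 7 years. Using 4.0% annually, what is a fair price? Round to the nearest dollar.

C$345,190

Annuity factor a(7|0.04) × (1+i) = 6.242137; PV = 55300 × 6.242137 = 345,190.1682
(Beginning-of-period payments → annuity-due factor ×(1+i).)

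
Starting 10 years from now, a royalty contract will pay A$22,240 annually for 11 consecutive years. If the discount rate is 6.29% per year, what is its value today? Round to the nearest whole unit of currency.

A$99,814

Value one period before first payment (t=9): 22240 × [1 − (1+0.0629)^(−11)] / 0.0629 = 22240 × 7.771202 = 172,831.5373
Discount back 9 years: 172,831.5373 × (1+0.0629)^(−9) = 172,831.5373 × 0.577522 = 99,813.9700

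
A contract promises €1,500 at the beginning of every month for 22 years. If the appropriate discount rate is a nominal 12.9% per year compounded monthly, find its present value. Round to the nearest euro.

€132,652

Periodic rate i = 0.129/12 = 0.01075; n = 22 × 12 = 264 periods.
PV = 1500 × [1 − (1+0.01075)^(−264)] / 0.01075 × (1+i) = 1500 × 88.434884 = 132,652.3262
(annuity-due: payments at period start, so ×(1+i).)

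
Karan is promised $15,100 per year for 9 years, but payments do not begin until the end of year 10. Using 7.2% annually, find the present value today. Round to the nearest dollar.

Value one period before first payment (t=9): 15100 × [1 − (1+0.072)^(−9)] / 0.072 = 15100 × 6.460161 = 97,548.4350
Discount back 9 years: 97,548.4350 × (1+0.072)^(−9) = 97,548.4350 × 0.534868 = 52,175.5743

$52,176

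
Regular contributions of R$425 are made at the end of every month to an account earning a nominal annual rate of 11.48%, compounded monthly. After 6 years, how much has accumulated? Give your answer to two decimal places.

Periodic rate i = 0.1148/12 = 0.00956667; n = 6 × 12 = 72 periods.
Accumulation factor s(72|0.00956667) = 102.942416; FV = 425 × 102.942416 = 43,750.5268

R$43,750.53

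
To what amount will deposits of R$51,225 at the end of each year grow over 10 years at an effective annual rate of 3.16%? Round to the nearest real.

FV = PMT · [(1+i)^n − 1] / i = 51225 · 11.548712 = 591,582.7546

R$591,583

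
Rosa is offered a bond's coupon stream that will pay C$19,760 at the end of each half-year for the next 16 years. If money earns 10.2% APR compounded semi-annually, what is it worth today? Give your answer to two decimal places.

i = 0.102/2 = 0.051 per half-year; n = 16·2 = 32.
Annuity factor a(32|0.051) = 15.616281; PV = 19760 × 15.616281 = 308,577.7095

C$308,577.71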